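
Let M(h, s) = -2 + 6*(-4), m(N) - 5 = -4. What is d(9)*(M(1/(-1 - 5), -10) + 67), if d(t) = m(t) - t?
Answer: -328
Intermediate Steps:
m(N) = 1 (m(N) = 5 - 4 = 1)
M(h, s) = -26 (M(h, s) = -2 - 24 = -26)
d(t) = 1 - t
d(9)*(M(1/(-1 - 5), -10) + 67) = (1 - 1*9)*(-26 + 67) = (1 - 9)*41 = -8*41 = -328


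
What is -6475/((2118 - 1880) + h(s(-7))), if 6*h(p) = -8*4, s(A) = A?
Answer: -19425/698 ≈ -27.829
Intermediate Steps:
h(p) = -16/3 (h(p) = (-8*4)/6 = (⅙)*(-32) = -16/3)
-6475/((2118 - 1880) + h(s(-7))) = -6475/((2118 - 1880) - 16/3) = -6475/(238 - 16/3) = -6475/698/3 = -6475*3/698 = -19425/698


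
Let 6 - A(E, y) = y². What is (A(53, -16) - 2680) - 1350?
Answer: -4280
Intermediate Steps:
A(E, y) = 6 - y²
(A(53, -16) - 2680) - 1350 = ((6 - 1*(-16)²) - 2680) - 1350 = ((6 - 1*256) - 2680) - 1350 = ((6 - 256) - 2680) - 1350 = (-250 - 2680) - 1350 = -2930 - 1350 = -4280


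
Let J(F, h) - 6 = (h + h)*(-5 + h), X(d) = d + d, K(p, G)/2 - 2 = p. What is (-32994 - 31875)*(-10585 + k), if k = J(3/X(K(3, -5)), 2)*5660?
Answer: 2889589605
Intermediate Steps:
K(p, G) = 4 + 2*p
X(d) = 2*d
J(F, h) = 6 + 2*h*(-5 + h) (J(F, h) = 6 + (h + h)*(-5 + h) = 6 + (2*h)*(-5 + h) = 6 + 2*h*(-5 + h))
k = -33960 (k = (6 - 10*2 + 2*2²)*5660 = (6 - 20 + 2*4)*5660 = (6 - 20 + 8)*5660 = -6*5660 = -33960)
(-32994 - 31875)*(-10585 + k) = (-32994 - 31875)*(-10585 - 33960) = -64869*(-44545) = 2889589605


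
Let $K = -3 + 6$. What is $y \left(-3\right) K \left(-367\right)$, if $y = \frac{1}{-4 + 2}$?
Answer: $- \frac{3303}{2} \approx -1651.5$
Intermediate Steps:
$y = - \frac{1}{2}$ ($y = \frac{1}{-2} = - \frac{1}{2} \approx -0.5$)
$K = 3$
$y \left(-3\right) K \left(-367\right) = \left(- \frac{1}{2}\right) \left(-3\right) 3 \left(-367\right) = \frac{3}{2} \cdot 3 \left(-367\right) = \frac{9}{2} \left(-367\right) = - \frac{3303}{2}$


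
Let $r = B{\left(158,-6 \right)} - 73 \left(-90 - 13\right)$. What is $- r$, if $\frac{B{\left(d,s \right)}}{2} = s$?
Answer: $-7507$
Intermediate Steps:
$B{\left(d,s \right)} = 2 s$
$r = 7507$ ($r = 2 \left(-6\right) - 73 \left(-90 - 13\right) = -12 - 73 \left(-103\right) = -12 - -7519 = -12 + 7519 = 7507$)
$- r = \left(-1\right) 7507 = -7507$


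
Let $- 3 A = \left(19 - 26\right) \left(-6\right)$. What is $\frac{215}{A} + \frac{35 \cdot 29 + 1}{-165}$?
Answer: $- \frac{49699}{2310} \approx -21.515$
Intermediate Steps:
$A = -14$ ($A = - \frac{\left(19 - 26\right) \left(-6\right)}{3} = - \frac{\left(-7\right) \left(-6\right)}{3} = \left(- \frac{1}{3}\right) 42 = -14$)
$\frac{215}{A} + \frac{35 \cdot 29 + 1}{-165} = \frac{215}{-14} + \frac{35 \cdot 29 + 1}{-165} = 215 \left(- \frac{1}{14}\right) + \left(1015 + 1\right) \left(- \frac{1}{165}\right) = - \frac{215}{14} + 1016 \left(- \frac{1}{165}\right) = - \frac{215}{14} - \frac{1016}{165} = - \frac{49699}{2310}$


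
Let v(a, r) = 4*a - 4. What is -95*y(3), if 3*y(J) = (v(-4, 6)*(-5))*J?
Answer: -9500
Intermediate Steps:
v(a, r) = -4 + 4*a
y(J) = 100*J/3 (y(J) = (((-4 + 4*(-4))*(-5))*J)/3 = (((-4 - 16)*(-5))*J)/3 = ((-20*(-5))*J)/3 = (100*J)/3 = 100*J/3)
-95*y(3) = -9500*3/3 = -95*100 = -9500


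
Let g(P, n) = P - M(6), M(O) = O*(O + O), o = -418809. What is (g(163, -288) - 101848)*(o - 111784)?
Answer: 53991551901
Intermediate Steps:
M(O) = 2*O² (M(O) = O*(2*O) = 2*O²)
g(P, n) = -72 + P (g(P, n) = P - 2*6² = P - 2*36 = P - 1*72 = P - 72 = -72 + P)
(g(163, -288) - 101848)*(o - 111784) = ((-72 + 163) - 101848)*(-418809 - 111784) = (91 - 101848)*(-530593) = -101757*(-530593) = 53991551901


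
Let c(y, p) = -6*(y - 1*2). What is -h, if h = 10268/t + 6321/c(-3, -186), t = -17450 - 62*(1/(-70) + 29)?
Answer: -1415784643/6736490 ≈ -210.17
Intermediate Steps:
c(y, p) = 12 - 6*y (c(y, p) = -6*(y - 2) = -6*(-2 + y) = 12 - 6*y)
t = -673649/35 (t = -17450 - 62*(-1/70 + 29) = -17450 - 62*2029/70 = -17450 - 1*62899/35 = -17450 - 62899/35 = -673649/35 ≈ -19247.)
h = 1415784643/6736490 (h = 10268/(-673649/35) + 6321/(12 - 6*(-3)) = 10268*(-35/673649) + 6321/(12 + 18) = -359380/673649 + 6321/30 = -359380/673649 + 6321*(1/30) = -359380/673649 + 2107/10 = 1415784643/6736490 ≈ 210.17)
-h = -1*1415784643/6736490 = -1415784643/6736490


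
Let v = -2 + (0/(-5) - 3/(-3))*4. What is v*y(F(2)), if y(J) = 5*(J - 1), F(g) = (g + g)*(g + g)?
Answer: 150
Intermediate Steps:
F(g) = 4*g² (F(g) = (2*g)*(2*g) = 4*g²)
y(J) = -5 + 5*J (y(J) = 5*(-1 + J) = -5 + 5*J)
v = 2 (v = -2 + (0*(-⅕) - 3*(-⅓))*4 = -2 + (0 + 1)*4 = -2 + 1*4 = -2 + 4 = 2)
v*y(F(2)) = 2*(-5 + 5*(4*2²)) = 2*(-5 + 5*(4*4)) = 2*(-5 + 5*16) = 2*(-5 + 80) = 2*75 = 150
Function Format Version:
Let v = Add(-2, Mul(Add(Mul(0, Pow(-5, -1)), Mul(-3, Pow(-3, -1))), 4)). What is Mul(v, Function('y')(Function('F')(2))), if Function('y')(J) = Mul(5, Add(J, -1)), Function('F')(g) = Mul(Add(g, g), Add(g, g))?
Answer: 150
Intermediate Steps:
Function('F')(g) = Mul(4, Pow(g, 2)) (Function('F')(g) = Mul(Mul(2, g), Mul(2, g)) = Mul(4, Pow(g, 2)))
Function('y')(J) = Add(-5, Mul(5, J)) (Function('y')(J) = Mul(5, Add(-1, J)) = Add(-5, Mul(5, J)))
v = 2 (v = Add(-2, Mul(Add(Mul(0, Rational(-1, 5)), Mul(-3, Rational(-1, 3))), 4)) = Add(-2, Mul(Add(0, 1), 4)) = Add(-2, Mul(1, 4)) = Add(-2, 4) = 2)
Mul(v, Function('y')(Function('F')(2))) = Mul(2, Add(-5, Mul(5, Mul(4, Pow(2, 2))))) = Mul(2, Add(-5, Mul(5, Mul(4, 4)))) = Mul(2, Add(-5, Mul(5, 16))) = Mul(2, Add(-5, 80)) = Mul(2, 75) = 150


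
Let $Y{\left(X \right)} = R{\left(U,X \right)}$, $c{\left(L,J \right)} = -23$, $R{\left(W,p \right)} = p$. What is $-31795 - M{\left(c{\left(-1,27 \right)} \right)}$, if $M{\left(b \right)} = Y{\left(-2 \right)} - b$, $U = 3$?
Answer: $-31816$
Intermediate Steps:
$Y{\left(X \right)} = X$
$M{\left(b \right)} = -2 - b$
$-31795 - M{\left(c{\left(-1,27 \right)} \right)} = -31795 - \left(-2 - -23\right) = -31795 - \left(-2 + 23\right) = -31795 - 21 = -31816$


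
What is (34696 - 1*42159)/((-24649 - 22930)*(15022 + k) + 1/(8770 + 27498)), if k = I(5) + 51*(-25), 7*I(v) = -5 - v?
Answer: 270668084/23719291693523 ≈ 1.1411e-5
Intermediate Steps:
I(v) = -5/7 - v/7 (I(v) = (-5 - v)/7 = -5/7 - v/7)
k = -8935/7 (k = (-5/7 - 1/7*5) + 51*(-25) = (-5/7 - 5/7) - 1275 = -10/7 - 1275 = -8935/7 ≈ -1276.4)
(34696 - 1*42159)/((-24649 - 22930)*(15022 + k) + 1/(8770 + 27498)) = (34696 - 1*42159)/((-24649 - 22930)*(15022 - 8935/7) + 1/(8770 + 27498)) = (34696 - 42159)/(-47579*96219/7 + 1/36268) = -7463/(-654000543 + 1/36268) = -7463/(-23719291693523/36268) = -7463*(-36268/23719291693523) = 270668084/23719291693523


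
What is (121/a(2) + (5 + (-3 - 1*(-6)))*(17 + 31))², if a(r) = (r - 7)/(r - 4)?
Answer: 4674244/25 ≈ 1.8697e+5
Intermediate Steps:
a(r) = (-7 + r)/(-4 + r)
(121/a(2) + (5 + (-3 - 1*(-6)))*(17 + 31))² = (121/(((-7 + 2)/(-4 + 2))) + (5 + (-3 - 1*(-6)))*(17 + 31))² = (121/((-5/(-2))) + (5 + (-3 + 6))*48)² = (121/((-½*(-5))) + (5 + 3)*48)² = (121/(5/2) + 8*48)² = (121*(⅖) + 384)² = (242/5 + 384)² = (2162/5)² = 4674244/25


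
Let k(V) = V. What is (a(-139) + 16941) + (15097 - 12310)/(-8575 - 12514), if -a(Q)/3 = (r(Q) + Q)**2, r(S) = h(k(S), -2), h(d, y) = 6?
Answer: -761864001/21089 ≈ -36126.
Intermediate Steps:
r(S) = 6
a(Q) = -3*(6 + Q)**2
(a(-139) + 16941) + (15097 - 12310)/(-8575 - 12514) = (-3*(6 - 139)**2 + 16941) + (15097 - 12310)/(-8575 - 12514) = (-3*(-133)**2 + 16941) + 2787/(-21089) = (-3*17689 + 16941) + 2787*(-1/21089) = (-53067 + 16941) - 2787/21089 = -36126 - 2787/21089 = -761864001/21089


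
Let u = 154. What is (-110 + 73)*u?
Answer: -5698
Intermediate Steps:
(-110 + 73)*u = (-110 + 73)*154 = -37*154 = -5698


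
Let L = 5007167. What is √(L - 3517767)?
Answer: 10*√14894 ≈ 1220.4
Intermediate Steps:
√(L - 3517767) = √(5007167 - 3517767) = √1489400 = 10*√14894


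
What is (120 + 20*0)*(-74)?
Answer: -8880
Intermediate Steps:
(120 + 20*0)*(-74) = (120 + 0)*(-74) = 120*(-74) = -8880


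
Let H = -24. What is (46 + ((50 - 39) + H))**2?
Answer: 1089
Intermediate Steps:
(46 + ((50 - 39) + H))**2 = (46 + ((50 - 39) - 24))**2 = (46 + (11 - 24))**2 = (46 - 13)**2 = 33**2 = 1089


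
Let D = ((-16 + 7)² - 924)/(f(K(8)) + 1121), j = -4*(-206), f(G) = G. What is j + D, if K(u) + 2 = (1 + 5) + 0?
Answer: 308719/375 ≈ 823.25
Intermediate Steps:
K(u) = 4 (K(u) = -2 + ((1 + 5) + 0) = -2 + (6 + 0) = -2 + 6 = 4)
j = 824
D = -281/375 (D = ((-16 + 7)² - 924)/(4 + 1121) = ((-9)² - 924)/1125 = (81 - 924)*(1/1125) = -843*1/1125 = -281/375 ≈ -0.74933)
j + D = 824 - 281/375 = 308719/375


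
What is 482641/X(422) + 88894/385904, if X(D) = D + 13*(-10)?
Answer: 23284881189/14085496 ≈ 1653.1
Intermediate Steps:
X(D) = -130 + D (X(D) = D - 130 = -130 + D)
482641/X(422) + 88894/385904 = 482641/(-130 + 422) + 88894/385904 = 482641/292 + 88894*(1/385904) = 482641*(1/292) + 44447/192952 = 482641/292 + 44447/192952 = 23284881189/14085496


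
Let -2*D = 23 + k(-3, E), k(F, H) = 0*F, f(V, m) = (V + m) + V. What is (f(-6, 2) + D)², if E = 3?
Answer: 1849/4 ≈ 462.25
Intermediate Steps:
f(V, m) = m + 2*V
k(F, H) = 0
D = -23/2 (D = -(23 + 0)/2 = -½*23 = -23/2 ≈ -11.500)
(f(-6, 2) + D)² = ((2 + 2*(-6)) - 23/2)² = ((2 - 12) - 23/2)² = (-10 - 23/2)² = (-43/2)² = 1849/4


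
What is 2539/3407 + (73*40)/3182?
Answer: 9013769/5420537 ≈ 1.6629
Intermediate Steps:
2539/3407 + (73*40)/3182 = 2539*(1/3407) + 2920*(1/3182) = 2539/3407 + 1460/1591 = 9013769/5420537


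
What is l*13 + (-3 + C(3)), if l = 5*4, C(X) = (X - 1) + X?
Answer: 262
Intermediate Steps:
C(X) = -1 + 2*X (C(X) = (-1 + X) + X = -1 + 2*X)
l = 20
l*13 + (-3 + C(3)) = 20*13 + (-3 + (-1 + 2*3)) = 260 + (-3 + (-1 + 6)) = 260 + (-3 + 5) = 260 + 2 = 262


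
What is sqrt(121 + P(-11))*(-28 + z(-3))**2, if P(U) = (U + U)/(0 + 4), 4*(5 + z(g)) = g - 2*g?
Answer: 16641*sqrt(462)/32 ≈ 11178.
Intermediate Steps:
z(g) = -5 - g/4 (z(g) = -5 + (g - 2*g)/4 = -5 + (-g)/4 = -5 - g/4)
P(U) = U/2 (P(U) = (2*U)/4 = (2*U)*(1/4) = U/2)
sqrt(121 + P(-11))*(-28 + z(-3))**2 = sqrt(121 + (1/2)*(-11))*(-28 + (-5 - 1/4*(-3)))**2 = sqrt(121 - 11/2)*(-28 + (-5 + 3/4))**2 = sqrt(231/2)*(-28 - 17/4)**2 = (sqrt(462)/2)*(-129/4)**2 = (sqrt(462)/2)*(16641/16) = 16641*sqrt(462)/32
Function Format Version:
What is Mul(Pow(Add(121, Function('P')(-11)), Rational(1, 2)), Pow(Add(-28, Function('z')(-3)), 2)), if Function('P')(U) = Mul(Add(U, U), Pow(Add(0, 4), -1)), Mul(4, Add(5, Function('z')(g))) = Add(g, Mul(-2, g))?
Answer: Mul(Rational(16641, 32), Pow(462, Rational(1, 2))) ≈ 11178.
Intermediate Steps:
Function('z')(g) = Add(-5, Mul(Rational(-1, 4), g)) (Function('z')(g) = Add(-5, Mul(Rational(1, 4), Add(g, Mul(-2, g)))) = Add(-5, Mul(Rational(1, 4), Mul(-1, g))) = Add(-5, Mul(Rational(-1, 4), g)))
Function('P')(U) = Mul(Rational(1, 2), U) (Function('P')(U) = Mul(Mul(2, U), Pow(4, -1)) = Mul(Mul(2, U), Rational(1, 4)) = Mul(Rational(1, 2), U))
Mul(Pow(Add(121, Function('P')(-11)), Rational(1, 2)), Pow(Add(-28, Function('z')(-3)), 2)) = Mul(Pow(Add(121, Mul(Rational(1, 2), -11)), Rational(1, 2)), Pow(Add(-28, Add(-5, Mul(Rational(-1, 4), -3))), 2)) = Mul(Pow(Add(121, Rational(-11, 2)), Rational(1, 2)), Pow(Add(-28, Add(-5, Rational(3, 4))), 2)) = Mul(Pow(Rational(231, 2), Rational(1, 2)), Pow(Add(-28, Rational(-17, 4)), 2)) = Mul(Mul(Rational(1, 2), Pow(462, Rational(1, 2))), Pow(Rational(-129, 4), 2)) = Mul(Mul(Rational(1, 2), Pow(462, Rational(1, 2))), Rational(16641, 16)) = Mul(Rational(16641, 32), Pow(462, Rational(1, 2)))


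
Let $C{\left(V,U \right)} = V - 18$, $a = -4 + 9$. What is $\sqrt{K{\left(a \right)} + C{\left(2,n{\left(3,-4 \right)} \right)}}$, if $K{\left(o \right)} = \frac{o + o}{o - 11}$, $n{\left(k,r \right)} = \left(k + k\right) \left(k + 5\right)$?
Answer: $\frac{i \sqrt{159}}{3} \approx 4.2032 i$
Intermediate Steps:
$n{\left(k,r \right)} = 2 k \left(5 + k\right)$
$a = 5$
$K{\left(o \right)} = \frac{2 o}{-11 + o}$
$C{\left(V,U \right)} = -18 + V$
$\sqrt{K{\left(a \right)} + C{\left(2,n{\left(3,-4 \right)} \right)}} = \sqrt{2 \cdot 5 \frac{1}{-11 + 5} + \left(-18 + 2\right)} = \sqrt{2 \cdot 5 \frac{1}{-6} - 16} = \sqrt{2 \cdot 5 \left(- \frac{1}{6}\right) - 16} = \sqrt{- \frac{5}{3} - 16} = \sqrt{- \frac{53}{3}} = \frac{i \sqrt{159}}{3}$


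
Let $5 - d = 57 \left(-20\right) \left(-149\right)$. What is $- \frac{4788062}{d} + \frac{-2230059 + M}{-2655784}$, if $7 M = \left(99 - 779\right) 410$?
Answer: $\frac{1871658600579}{64442598760} \approx 29.044$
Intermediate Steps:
$d = -169855$ ($d = 5 - 57 \left(-20\right) \left(-149\right) = 5 - \left(-1140\right) \left(-149\right) = 5 - 169860 = -169855$)
$M = - \frac{278800}{7}$ ($M = \frac{\left(99 - 779\right) 410}{7} = \frac{\left(-680\right) 410}{7} = \frac{1}{7} \left(-278800\right) = - \frac{278800}{7} \approx -39829.0$)
$- \frac{4788062}{d} + \frac{-2230059 + M}{-2655784} = - \frac{4788062}{-169855} + \frac{-2230059 - \frac{278800}{7}}{-2655784} = \left(-4788062\right) \left(- \frac{1}{169855}\right) - - \frac{15889213}{18590488} = \frac{4788062}{169855} + \frac{15889213}{18590488} = \frac{1871658600579}{64442598760}$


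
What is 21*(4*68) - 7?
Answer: 5705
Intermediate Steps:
21*(4*68) - 7 = 21*272 - 7 = 5712 - 7 = 5705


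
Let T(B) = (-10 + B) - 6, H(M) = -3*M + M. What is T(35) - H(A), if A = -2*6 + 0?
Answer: -5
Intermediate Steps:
A = -12 (A = -12 + 0 = -12)
H(M) = -2*M
T(B) = -16 + B
T(35) - H(A) = (-16 + 35) - (-2)*(-12) = 19 - 1*24 = 19 - 24 = -5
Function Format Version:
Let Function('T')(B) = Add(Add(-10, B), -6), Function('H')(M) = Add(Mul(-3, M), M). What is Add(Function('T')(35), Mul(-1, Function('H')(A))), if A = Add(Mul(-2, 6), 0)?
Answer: -5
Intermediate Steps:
A = -12 (A = Add(-12, 0) = -12)
Function('H')(M) = Mul(-2, M)
Function('T')(B) = Add(-16, B)
Add(Function('T')(35), Mul(-1, Function('H')(A))) = Add(Add(-16, 35), Mul(-1, Mul(-2, -12))) = Add(19, Mul(-1, 24)) = Add(19, -24) = -5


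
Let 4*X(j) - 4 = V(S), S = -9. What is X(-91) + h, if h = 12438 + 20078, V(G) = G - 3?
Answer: 32514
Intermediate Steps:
V(G) = -3 + G
h = 32516
X(j) = -2 (X(j) = 1 + (-3 - 9)/4 = 1 + (¼)*(-12) = 1 - 3 = -2)
X(-91) + h = -2 + 32516 = 32514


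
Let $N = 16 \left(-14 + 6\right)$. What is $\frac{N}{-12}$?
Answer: $\frac{32}{3} \approx 10.667$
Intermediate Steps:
$N = -128$ ($N = 16 \left(-8\right) = -128$)
$\frac{N}{-12} = - \frac{128}{-12} = \left(-128\right) \left(- \frac{1}{12}\right) = \frac{32}{3}$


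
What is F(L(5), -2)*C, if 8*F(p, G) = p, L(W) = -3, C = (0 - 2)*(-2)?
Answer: -3/2 ≈ -1.5000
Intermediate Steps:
C = 4 (C = -2*(-2) = 4)
F(p, G) = p/8
F(L(5), -2)*C = ((⅛)*(-3))*4 = -3/8*4 = -3/2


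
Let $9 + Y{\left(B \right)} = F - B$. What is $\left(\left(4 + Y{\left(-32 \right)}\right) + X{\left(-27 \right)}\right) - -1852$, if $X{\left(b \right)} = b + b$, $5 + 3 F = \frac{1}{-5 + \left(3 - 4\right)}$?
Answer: $\frac{32819}{18} \approx 1823.3$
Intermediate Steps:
$F = - \frac{31}{18}$ ($F = - \frac{5}{3} + \frac{1}{3 \left(-5 + \left(3 - 4\right)\right)} = - \frac{5}{3} + \frac{1}{3 \left(-5 - 1\right)} = - \frac{5}{3} + \frac{1}{3 \left(-6\right)} = - \frac{5}{3} + \frac{1}{3} \left(- \frac{1}{6}\right) = - \frac{5}{3} - \frac{1}{18} = - \frac{31}{18} \approx -1.7222$)
$X{\left(b \right)} = 2 b$
$Y{\left(B \right)} = - \frac{193}{18} - B$ ($Y{\left(B \right)} = -9 - \left(\frac{31}{18} + B\right) = - \frac{193}{18} - B$)
$\left(\left(4 + Y{\left(-32 \right)}\right) + X{\left(-27 \right)}\right) - -1852 = \left(\left(4 - - \frac{383}{18}\right) + 2 \left(-27\right)\right) - -1852 = \left(\left(4 + \left(- \frac{193}{18} + 32\right)\right) - 54\right) + 1852 = \left(\left(4 + \frac{383}{18}\right) - 54\right) + 1852 = \left(\frac{455}{18} - 54\right) + 1852 = - \frac{517}{18} + 1852 = \frac{32819}{18}$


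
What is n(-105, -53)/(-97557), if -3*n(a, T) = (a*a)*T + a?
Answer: -194810/97557 ≈ -1.9969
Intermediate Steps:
n(a, T) = -a/3 - T*a²/3 (n(a, T) = -((a*a)*T + a)/3 = -(a²*T + a)/3 = -(T*a² + a)/3 = -(a + T*a²)/3 = -a/3 - T*a²/3)
n(-105, -53)/(-97557) = -⅓*(-105)*(1 - 53*(-105))/(-97557) = -⅓*(-105)*(1 + 5565)*(-1/97557) = -⅓*(-105)*5566*(-1/97557) = 194810*(-1/97557) = -194810/97557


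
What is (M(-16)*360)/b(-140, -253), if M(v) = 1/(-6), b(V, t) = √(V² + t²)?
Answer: -60*√83609/83609 ≈ -0.20750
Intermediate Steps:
M(v) = -⅙
(M(-16)*360)/b(-140, -253) = (-⅙*360)/(√((-140)² + (-253)²)) = -60/√(19600 + 64009) = -60*√83609/83609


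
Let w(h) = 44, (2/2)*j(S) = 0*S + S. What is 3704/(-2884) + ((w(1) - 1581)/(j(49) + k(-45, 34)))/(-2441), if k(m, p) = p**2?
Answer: -2722632853/2120753005 ≈ -1.2838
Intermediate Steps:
j(S) = S (j(S) = 0*S + S = 0 + S = S)
3704/(-2884) + ((w(1) - 1581)/(j(49) + k(-45, 34)))/(-2441) = 3704/(-2884) + ((44 - 1581)/(49 + 34**2))/(-2441) = 3704*(-1/2884) - 1537/(49 + 1156)*(-1/2441) = -926/721 - 1537/1205*(-1/2441) = -926/721 + 1537/2941405 = -2722632853/2120753005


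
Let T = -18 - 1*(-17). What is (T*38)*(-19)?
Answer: 722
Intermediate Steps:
T = -1 (T = -18 + 17 = -1)
(T*38)*(-19) = -1*38*(-19) = -38*(-19) = 722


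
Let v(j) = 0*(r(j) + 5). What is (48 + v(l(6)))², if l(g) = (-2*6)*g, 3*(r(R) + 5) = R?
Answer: 2304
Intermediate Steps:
r(R) = -5 + R/3
l(g) = -12*g
v(j) = 0 (v(j) = 0*((-5 + j/3) + 5) = 0*(j/3) = 0)
(48 + v(l(6)))² = (48 + 0)² = 48² = 2304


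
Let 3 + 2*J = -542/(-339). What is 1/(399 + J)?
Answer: 678/270047 ≈ 0.0025107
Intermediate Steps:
J = -475/678 (J = -3/2 + (-542/(-339))/2 = -3/2 + (-542*(-1/339))/2 = -3/2 + (½)*(542/339) = -3/2 + 271/339 = -475/678 ≈ -0.70059)
1/(399 + J) = 1/(399 - 475/678) = 1/(270047/678) = 678/270047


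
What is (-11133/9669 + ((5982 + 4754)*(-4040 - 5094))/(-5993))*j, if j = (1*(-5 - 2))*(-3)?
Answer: 6636705539709/19315439 ≈ 3.4360e+5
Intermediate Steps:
j = 21 (j = (1*(-7))*(-3) = -7*(-3) = 21)
(-11133/9669 + ((5982 + 4754)*(-4040 - 5094))/(-5993))*j = (-11133/9669 + ((5982 + 4754)*(-4040 - 5094))/(-5993))*21 = (-11133*1/9669 + (10736*(-9134))*(-1/5993))*21 = (-3711/3223 - 98062624*(-1/5993))*21 = (-3711/3223 + 98062624/5993)*21 = (316033597129/19315439)*21 = 6636705539709/19315439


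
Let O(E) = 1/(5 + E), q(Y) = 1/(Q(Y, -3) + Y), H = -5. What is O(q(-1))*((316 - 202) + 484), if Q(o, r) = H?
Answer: 3588/29 ≈ 123.72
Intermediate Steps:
Q(o, r) = -5
q(Y) = 1/(-5 + Y)
O(q(-1))*((316 - 202) + 484) = ((316 - 202) + 484)/(5 + 1/(-5 - 1)) = (114 + 484)/(5 + 1/(-6)) = 598/(5 - 1/6) = 598/(29/6) = (6/29)*598 = 3588/29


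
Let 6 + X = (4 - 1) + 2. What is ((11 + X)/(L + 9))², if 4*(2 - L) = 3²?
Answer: 64/49 ≈ 1.3061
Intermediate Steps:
X = -1 (X = -6 + ((4 - 1) + 2) = -6 + (3 + 2) = -6 + 5 = -1)
L = -¼ (L = 2 - ¼*3² = 2 - ¼*9 = 2 - 9/4 = -¼ ≈ -0.25000)
((11 + X)/(L + 9))² = ((11 - 1)/(-¼ + 9))² = (10/(35/4))² = (10*(4/35))² = (8/7)² = 64/49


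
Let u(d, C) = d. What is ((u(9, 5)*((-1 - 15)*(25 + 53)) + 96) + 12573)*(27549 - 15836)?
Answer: 16831581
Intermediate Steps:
((u(9, 5)*((-1 - 15)*(25 + 53)) + 96) + 12573)*(27549 - 15836) = ((9*((-1 - 15)*(25 + 53)) + 96) + 12573)*(27549 - 15836) = ((9*(-16*78) + 96) + 12573)*11713 = ((9*(-1248) + 96) + 12573)*11713 = ((-11232 + 96) + 12573)*11713 = (-11136 + 12573)*11713 = 1437*11713 = 16831581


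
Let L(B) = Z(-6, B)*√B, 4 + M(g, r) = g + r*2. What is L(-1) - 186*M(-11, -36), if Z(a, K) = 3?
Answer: 16182 + 3*I ≈ 16182.0 + 3.0*I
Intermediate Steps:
M(g, r) = -4 + g + 2*r (M(g, r) = -4 + (g + r*2) = -4 + (g + 2*r) = -4 + g + 2*r)
L(B) = 3*√B
L(-1) - 186*M(-11, -36) = 3*√(-1) - 186*(-4 - 11 + 2*(-36)) = 3*I - 186*(-4 - 11 - 72) = 3*I - 186*(-87) = 3*I + 16182 = 16182 + 3*I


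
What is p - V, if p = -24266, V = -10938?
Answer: -13328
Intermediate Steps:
p - V = -24266 - 1*(-10938) = -24266 + 10938 = -13328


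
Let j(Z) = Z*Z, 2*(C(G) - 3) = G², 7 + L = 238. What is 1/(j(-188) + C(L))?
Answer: 2/124055 ≈ 1.6122e-5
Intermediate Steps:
L = 231 (L = -7 + 238 = 231)
C(G) = 3 + G²/2
j(Z) = Z²
1/(j(-188) + C(L)) = 1/((-188)² + (3 + (½)*231²)) = 1/(35344 + (3 + (½)*53361)) = 1/(35344 + (3 + 53361/2)) = 1/(35344 + 53367/2) = 1/(124055/2) = 2/124055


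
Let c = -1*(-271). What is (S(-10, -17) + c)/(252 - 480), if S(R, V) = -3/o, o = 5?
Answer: -338/285 ≈ -1.1860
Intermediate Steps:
S(R, V) = -⅗ (S(R, V) = -3/5 = -3*⅕ = -⅗)
c = 271
(S(-10, -17) + c)/(252 - 480) = (-⅗ + 271)/(252 - 480) = (1352/5)/(-228) = (1352/5)*(-1/228) = -338/285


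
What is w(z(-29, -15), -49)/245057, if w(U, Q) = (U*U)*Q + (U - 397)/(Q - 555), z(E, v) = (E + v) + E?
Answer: -78858307/74007214 ≈ -1.0655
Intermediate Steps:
z(E, v) = v + 2*E
w(U, Q) = Q*U**2 + (-397 + U)/(-555 + Q) (w(U, Q) = U**2*Q + (-397 + U)/(-555 + Q) = Q*U**2 + (-397 + U)/(-555 + Q))
w(z(-29, -15), -49)/245057 = ((-397 + (-15 + 2*(-29)) + (-49)**2*(-15 + 2*(-29))**2 - 555*(-49)*(-15 + 2*(-29))**2)/(-555 - 49))/245057 = ((-397 + (-15 - 58) + 2401*(-15 - 58)**2 - 555*(-49)*(-15 - 58)**2)/(-604))*(1/245057) = -(-397 - 73 + 2401*(-73)**2 - 555*(-49)*(-73)**2)/604*(1/245057) = -(-397 - 73 + 2401*5329 - 555*(-49)*5329)/604*(1/245057) = -(-397 - 73 + 12794929 + 144922155)/604*(1/245057) = -1/604*157716614*(1/245057) = -78858307/302*1/245057 = -78858307/74007214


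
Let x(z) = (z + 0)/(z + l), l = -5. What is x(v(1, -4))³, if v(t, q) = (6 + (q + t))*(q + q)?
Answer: 13824/24389 ≈ 0.56681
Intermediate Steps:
v(t, q) = 2*q*(6 + q + t) (v(t, q) = (6 + q + t)*(2*q) = 2*q*(6 + q + t))
x(z) = z/(-5 + z) (x(z) = (z + 0)/(z - 5) = z/(-5 + z))
x(v(1, -4))³ = ((2*(-4)*(6 - 4 + 1))/(-5 + 2*(-4)*(6 - 4 + 1)))³ = ((2*(-4)*3)/(-5 + 2*(-4)*3))³ = (-24/(-5 - 24))³ = (-24/(-29))³ = (-24*(-1/29))³ = (24/29)³ = 13824/24389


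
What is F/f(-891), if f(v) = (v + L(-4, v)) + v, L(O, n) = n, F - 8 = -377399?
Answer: 125797/891 ≈ 141.19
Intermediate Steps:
F = -377391 (F = 8 - 377399 = -377391)
f(v) = 3*v (f(v) = (v + v) + v = 2*v + v = 3*v)
F/f(-891) = -377391/(3*(-891)) = -377391/(-2673) = -377391*(-1/2673) = 125797/891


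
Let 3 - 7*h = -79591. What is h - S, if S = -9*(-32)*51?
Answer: -23222/7 ≈ -3317.4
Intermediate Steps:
h = 79594/7 (h = 3/7 - ⅐*(-79591) = 3/7 + 79591/7 = 79594/7 ≈ 11371.)
S = 14688 (S = 288*51 = 14688)
h - S = 79594/7 - 1*14688 = 79594/7 - 14688 = -23222/7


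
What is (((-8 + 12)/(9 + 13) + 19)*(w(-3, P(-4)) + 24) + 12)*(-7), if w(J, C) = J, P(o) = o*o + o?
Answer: -31941/11 ≈ -2903.7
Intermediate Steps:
P(o) = o + o² (P(o) = o² + o = o + o²)
(((-8 + 12)/(9 + 13) + 19)*(w(-3, P(-4)) + 24) + 12)*(-7) = (((-8 + 12)/(9 + 13) + 19)*(-3 + 24) + 12)*(-7) = ((4/22 + 19)*21 + 12)*(-7) = ((4*(1/22) + 19)*21 + 12)*(-7) = ((2/11 + 19)*21 + 12)*(-7) = ((211/11)*21 + 12)*(-7) = (4431/11 + 12)*(-7) = (4563/11)*(-7) = -31941/11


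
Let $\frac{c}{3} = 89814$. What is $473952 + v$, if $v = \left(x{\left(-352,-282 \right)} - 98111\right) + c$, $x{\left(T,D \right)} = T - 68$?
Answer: $644863$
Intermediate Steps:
$c = 269442$ ($c = 3 \cdot 89814 = 269442$)
$x{\left(T,D \right)} = -68 + T$
$v = 170911$ ($v = \left(\left(-68 - 352\right) - 98111\right) + 269442 = \left(-420 - 98111\right) + 269442 = -98531 + 269442 = 170911$)
$473952 + v = 473952 + 170911 = 644863$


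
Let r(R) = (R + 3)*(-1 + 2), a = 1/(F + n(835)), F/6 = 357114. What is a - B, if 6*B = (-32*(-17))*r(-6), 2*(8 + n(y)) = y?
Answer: 1165842866/4286187 ≈ 272.00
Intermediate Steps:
F = 2142684 (F = 6*357114 = 2142684)
n(y) = -8 + y/2
a = 2/4286187 (a = 1/(2142684 + (-8 + (½)*835)) = 1/(2142684 + (-8 + 835/2)) = 1/(2142684 + 819/2) = 1/(4286187/2) = 2/4286187 ≈ 4.6662e-7)
r(R) = 3 + R (r(R) = (3 + R)*1 = 3 + R)
B = -272 (B = ((-32*(-17))*(3 - 6))/6 = (544*(-3))/6 = (⅙)*(-1632) = -272)
a - B = 2/4286187 - 1*(-272) = 2/4286187 + 272 = 1165842866/4286187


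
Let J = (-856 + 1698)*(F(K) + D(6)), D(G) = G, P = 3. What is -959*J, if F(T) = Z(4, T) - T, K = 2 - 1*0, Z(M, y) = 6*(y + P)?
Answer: -27454252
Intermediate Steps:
Z(M, y) = 18 + 6*y (Z(M, y) = 6*(y + 3) = 6*(3 + y) = 18 + 6*y)
K = 2 (K = 2 + 0 = 2)
F(T) = 18 + 5*T (F(T) = (18 + 6*T) - T = 18 + 5*T)
J = 28628 (J = (-856 + 1698)*((18 + 5*2) + 6) = 842*((18 + 10) + 6) = 842*(28 + 6) = 842*34 = 28628)
-959*J = -959*28628 = -27454252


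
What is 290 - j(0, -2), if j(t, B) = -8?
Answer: 298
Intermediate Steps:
290 - j(0, -2) = 290 - 1*(-8) = 290 + 8 = 298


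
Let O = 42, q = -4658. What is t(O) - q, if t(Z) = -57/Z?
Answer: 65193/14 ≈ 4656.6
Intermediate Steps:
t(O) - q = -57/42 - 1*(-4658) = -57*1/42 + 4658 = -19/14 + 4658 = 65193/14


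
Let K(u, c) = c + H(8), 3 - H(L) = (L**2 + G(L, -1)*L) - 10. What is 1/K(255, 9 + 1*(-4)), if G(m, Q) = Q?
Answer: -1/38 ≈ -0.026316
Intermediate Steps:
H(L) = 13 + L - L**2 (H(L) = 3 - ((L**2 - L) - 10) = 3 - (-10 + L**2 - L) = 3 + (10 + L - L**2) = 13 + L - L**2)
K(u, c) = -43 + c (K(u, c) = c + (13 + 8 - 1*8**2) = c + (13 + 8 - 1*64) = c + (13 + 8 - 64) = c - 43 = -43 + c)
1/K(255, 9 + 1*(-4)) = 1/(-43 + (9 + 1*(-4))) = 1/(-43 + (9 - 4)) = 1/(-43 + 5) = 1/(-38) = -1/38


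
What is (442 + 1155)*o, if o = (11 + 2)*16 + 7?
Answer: 343355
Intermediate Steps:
o = 215 (o = 13*16 + 7 = 208 + 7 = 215)
(442 + 1155)*o = (442 + 1155)*215 = 1597*215 = 343355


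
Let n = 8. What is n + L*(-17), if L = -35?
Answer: 603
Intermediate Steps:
n + L*(-17) = 8 - 35*(-17) = 8 + 595 = 603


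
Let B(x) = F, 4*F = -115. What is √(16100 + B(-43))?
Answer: √64285/2 ≈ 126.77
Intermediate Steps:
F = -115/4 (F = (¼)*(-115) = -115/4 ≈ -28.750)
B(x) = -115/4
√(16100 + B(-43)) = √(16100 - 115/4) = √(64285/4) = √64285/2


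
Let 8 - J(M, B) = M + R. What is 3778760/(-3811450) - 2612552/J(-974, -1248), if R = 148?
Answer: -498038140312/158937465 ≈ -3133.5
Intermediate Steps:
J(M, B) = -140 - M (J(M, B) = 8 - (M + 148) = 8 - (148 + M) = 8 + (-148 - M) = -140 - M)
3778760/(-3811450) - 2612552/J(-974, -1248) = 3778760/(-3811450) - 2612552/(-140 - 1*(-974)) = 3778760*(-1/3811450) - 2612552/(-140 + 974) = -377876/381145 - 2612552/834 = -377876/381145 - 2612552*1/834 = -377876/381145 - 1306276/417 = -498038140312/158937465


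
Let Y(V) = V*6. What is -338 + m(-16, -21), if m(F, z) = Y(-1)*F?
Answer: -242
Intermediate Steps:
Y(V) = 6*V
m(F, z) = -6*F (m(F, z) = (6*(-1))*F = -6*F)
-338 + m(-16, -21) = -338 - 6*(-16) = -338 + 96 = -242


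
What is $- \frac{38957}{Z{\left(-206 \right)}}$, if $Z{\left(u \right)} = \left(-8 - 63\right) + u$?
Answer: $\frac{38957}{277} \approx 140.64$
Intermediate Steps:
$Z{\left(u \right)} = -71 + u$
$- \frac{38957}{Z{\left(-206 \right)}} = - \frac{38957}{-71 - 206} = - \frac{38957}{-277} = \left(-38957\right) \left(- \frac{1}{277}\right) = \frac{38957}{277}$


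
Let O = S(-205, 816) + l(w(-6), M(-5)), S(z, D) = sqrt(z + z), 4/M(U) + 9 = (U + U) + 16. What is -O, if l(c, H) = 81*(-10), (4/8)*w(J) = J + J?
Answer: 810 - I*sqrt(410) ≈ 810.0 - 20.248*I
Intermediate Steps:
M(U) = 4/(7 + 2*U) (M(U) = 4/(-9 + ((U + U) + 16)) = 4/(-9 + (2*U + 16)) = 4/(-9 + (16 + 2*U)) = 4/(7 + 2*U))
S(z, D) = sqrt(2)*sqrt(z) (S(z, D) = sqrt(2*z) = sqrt(2)*sqrt(z))
w(J) = 4*J (w(J) = 2*(J + J) = 2*(2*J) = 4*J)
l(c, H) = -810
O = -810 + I*sqrt(410) (O = sqrt(2)*sqrt(-205) - 810 = sqrt(2)*(I*sqrt(205)) - 810 = I*sqrt(410) - 810 = -810 + I*sqrt(410) ≈ -810.0 + 20.248*I)
-O = -(-810 + I*sqrt(410)) = 810 - I*sqrt(410)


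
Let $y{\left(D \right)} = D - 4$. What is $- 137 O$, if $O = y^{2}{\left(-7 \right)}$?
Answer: $-16577$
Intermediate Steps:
$y{\left(D \right)} = -4 + D$
$O = 121$ ($O = \left(-4 - 7\right)^{2} = \left(-11\right)^{2} = 121$)
$- 137 O = \left(-137\right) 121 = -16577$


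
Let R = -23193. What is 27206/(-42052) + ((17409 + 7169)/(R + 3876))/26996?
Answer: -886779097178/1370584362129 ≈ -0.64701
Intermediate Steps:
27206/(-42052) + ((17409 + 7169)/(R + 3876))/26996 = 27206/(-42052) + ((17409 + 7169)/(-23193 + 3876))/26996 = 27206*(-1/42052) + (24578/(-19317))*(1/26996) = -13603/21026 + (24578*(-1/19317))*(1/26996) = -13603/21026 - 24578/19317*1/26996 = -13603/21026 - 12289/260740866 = -886779097178/1370584362129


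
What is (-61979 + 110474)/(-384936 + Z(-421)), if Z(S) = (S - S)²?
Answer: -16165/128312 ≈ -0.12598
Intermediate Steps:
Z(S) = 0 (Z(S) = 0² = 0)
(-61979 + 110474)/(-384936 + Z(-421)) = (-61979 + 110474)/(-384936 + 0) = 48495/(-384936) = 48495*(-1/384936) = -16165/128312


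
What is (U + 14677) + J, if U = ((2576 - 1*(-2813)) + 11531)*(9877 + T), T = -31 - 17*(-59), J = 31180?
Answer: 183610937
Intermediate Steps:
T = 972 (T = -31 + 1003 = 972)
U = 183565080 (U = ((2576 - 1*(-2813)) + 11531)*(9877 + 972) = ((2576 + 2813) + 11531)*10849 = (5389 + 11531)*10849 = 16920*10849 = 183565080)
(U + 14677) + J = (183565080 + 14677) + 31180 = 183579757 + 31180 = 183610937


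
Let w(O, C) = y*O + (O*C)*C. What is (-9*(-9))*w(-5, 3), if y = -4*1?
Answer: -2025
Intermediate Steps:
y = -4
w(O, C) = -4*O + O*C² (w(O, C) = -4*O + (O*C)*C = -4*O + (C*O)*C = -4*O + O*C²)
(-9*(-9))*w(-5, 3) = (-9*(-9))*(-5*(-4 + 3²)) = 81*(-5*(-4 + 9)) = 81*(-5*5) = 81*(-25) = -2025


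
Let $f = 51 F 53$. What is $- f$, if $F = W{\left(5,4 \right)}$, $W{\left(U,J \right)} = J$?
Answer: $-10812$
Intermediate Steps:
$F = 4$
$f = 10812$ ($f = 51 \cdot 4 \cdot 53 = 204 \cdot 53 = 10812$)
$- f = \left(-1\right) 10812 = -10812$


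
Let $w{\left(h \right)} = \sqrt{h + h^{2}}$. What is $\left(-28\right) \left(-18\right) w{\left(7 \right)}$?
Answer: $1008 \sqrt{14} \approx 3771.6$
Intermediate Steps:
$\left(-28\right) \left(-18\right) w{\left(7 \right)} = \left(-28\right) \left(-18\right) \sqrt{7 \left(1 + 7\right)} = 504 \sqrt{7 \cdot 8} = 504 \sqrt{56} = 504 \cdot 2 \sqrt{14} = 1008 \sqrt{14}$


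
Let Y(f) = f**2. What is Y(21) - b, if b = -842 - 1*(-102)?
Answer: 1181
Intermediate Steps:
b = -740 (b = -842 + 102 = -740)
Y(21) - b = 21**2 - 1*(-740) = 441 + 740 = 1181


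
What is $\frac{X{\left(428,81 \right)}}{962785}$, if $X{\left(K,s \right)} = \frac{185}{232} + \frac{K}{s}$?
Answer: $\frac{114281}{18092655720} \approx 6.3164 \cdot 10^{-6}$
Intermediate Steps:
$X{\left(K,s \right)} = \frac{185}{232} + \frac{K}{s}$ ($X{\left(K,s \right)} = 185 \cdot \frac{1}{232} + \frac{K}{s} = \frac{185}{232} + \frac{K}{s}$)
$\frac{X{\left(428,81 \right)}}{962785} = \frac{\frac{185}{232} + \frac{428}{81}}{962785} = \left(\frac{185}{232} + 428 \cdot \frac{1}{81}\right) \frac{1}{962785} = \left(\frac{185}{232} + \frac{428}{81}\right) \frac{1}{962785} = \frac{114281}{18792} \cdot \frac{1}{962785} = \frac{114281}{18092655720}$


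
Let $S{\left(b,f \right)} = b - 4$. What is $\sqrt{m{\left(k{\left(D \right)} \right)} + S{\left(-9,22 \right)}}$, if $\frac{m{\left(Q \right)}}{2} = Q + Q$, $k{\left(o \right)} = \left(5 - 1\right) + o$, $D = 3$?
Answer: $\sqrt{15} \approx 3.873$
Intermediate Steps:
$k{\left(o \right)} = 4 + o$
$m{\left(Q \right)} = 4 Q$ ($m{\left(Q \right)} = 2 \left(Q + Q\right) = 2 \cdot 2 Q = 4 Q$)
$S{\left(b,f \right)} = -4 + b$ ($S{\left(b,f \right)} = b - 4 = -4 + b$)
$\sqrt{m{\left(k{\left(D \right)} \right)} + S{\left(-9,22 \right)}} = \sqrt{4 \left(4 + 3\right) - 13} = \sqrt{4 \cdot 7 - 13} = \sqrt{28 - 13} = \sqrt{15}$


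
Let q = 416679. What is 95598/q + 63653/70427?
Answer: 11085182911/9781817311 ≈ 1.1332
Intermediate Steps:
95598/q + 63653/70427 = 95598/416679 + 63653/70427 = 95598*(1/416679) + 63653*(1/70427) = 31866/138893 + 63653/70427 = 11085182911/9781817311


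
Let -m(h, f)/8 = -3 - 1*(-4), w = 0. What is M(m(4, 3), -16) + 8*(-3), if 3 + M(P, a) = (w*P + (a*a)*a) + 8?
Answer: -4115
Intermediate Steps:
m(h, f) = -8 (m(h, f) = -8*(-3 - 1*(-4)) = -8*(-3 + 4) = -8*1 = -8)
M(P, a) = 5 + a**3 (M(P, a) = -3 + ((0*P + (a*a)*a) + 8) = -3 + ((0 + a**2*a) + 8) = -3 + ((0 + a**3) + 8) = -3 + (a**3 + 8) = -3 + (8 + a**3) = 5 + a**3)
M(m(4, 3), -16) + 8*(-3) = (5 + (-16)**3) + 8*(-3) = (5 - 4096) - 24 = -4091 - 24 = -4115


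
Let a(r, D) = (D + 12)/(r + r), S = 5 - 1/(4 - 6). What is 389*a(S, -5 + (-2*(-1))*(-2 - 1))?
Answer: 389/11 ≈ 35.364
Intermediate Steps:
S = 11/2 (S = 5 - 1/(-2) = 5 - 1*(-½) = 5 + ½ = 11/2 ≈ 5.5000)
a(r, D) = (12 + D)/(2*r) (a(r, D) = (12 + D)/((2*r)) = (12 + D)*(1/(2*r)) = (12 + D)/(2*r))
389*a(S, -5 + (-2*(-1))*(-2 - 1)) = 389*((12 + (-5 + (-2*(-1))*(-2 - 1)))/(2*(11/2))) = 389*((½)*(2/11)*(12 + (-5 + 2*(-3)))) = 389*((½)*(2/11)*(12 + (-5 - 6))) = 389*((½)*(2/11)*(12 - 11)) = 389*((½)*(2/11)*1) = 389*(1/11) = 389/11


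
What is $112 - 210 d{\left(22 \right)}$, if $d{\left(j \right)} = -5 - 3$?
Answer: $1792$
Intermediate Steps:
$d{\left(j \right)} = -8$
$112 - 210 d{\left(22 \right)} = 112 - -1680 = 112 + 1680 = 1792$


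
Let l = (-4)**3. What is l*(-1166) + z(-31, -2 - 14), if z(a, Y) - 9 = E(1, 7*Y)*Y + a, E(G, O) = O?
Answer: 76394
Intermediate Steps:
l = -64
z(a, Y) = 9 + a + 7*Y**2 (z(a, Y) = 9 + ((7*Y)*Y + a) = 9 + (7*Y**2 + a) = 9 + (a + 7*Y**2) = 9 + a + 7*Y**2)
l*(-1166) + z(-31, -2 - 14) = -64*(-1166) + (9 - 31 + 7*(-2 - 14)**2) = 74624 + (9 - 31 + 7*(-16)**2) = 74624 + (9 - 31 + 7*256) = 74624 + (9 - 31 + 1792) = 74624 + 1770 = 76394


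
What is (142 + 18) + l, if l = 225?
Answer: 385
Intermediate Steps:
(142 + 18) + l = (142 + 18) + 225 = 160 + 225 = 385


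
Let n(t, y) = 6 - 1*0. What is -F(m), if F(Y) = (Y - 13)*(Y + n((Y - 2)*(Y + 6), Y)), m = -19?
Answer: -416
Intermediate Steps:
n(t, y) = 6 (n(t, y) = 6 + 0 = 6)
F(Y) = (-13 + Y)*(6 + Y) (F(Y) = (Y - 13)*(Y + 6) = (-13 + Y)*(6 + Y))
-F(m) = -(-78 + (-19)² - 7*(-19)) = -(-78 + 361 + 133) = -1*416 = -416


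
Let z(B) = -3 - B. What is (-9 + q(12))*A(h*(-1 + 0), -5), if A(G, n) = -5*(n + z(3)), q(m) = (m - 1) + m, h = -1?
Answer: 770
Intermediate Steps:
q(m) = -1 + 2*m (q(m) = (-1 + m) + m = -1 + 2*m)
A(G, n) = 30 - 5*n (A(G, n) = -5*(n + (-3 - 1*3)) = -5*(n + (-3 - 3)) = -5*(n - 6) = -5*(-6 + n) = 30 - 5*n)
(-9 + q(12))*A(h*(-1 + 0), -5) = (-9 + (-1 + 2*12))*(30 - 5*(-5)) = (-9 + (-1 + 24))*(30 + 25) = (-9 + 23)*55 = 14*55 = 770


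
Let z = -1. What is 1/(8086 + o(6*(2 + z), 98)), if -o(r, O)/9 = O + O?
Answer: 1/6322 ≈ 0.00015818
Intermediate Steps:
o(r, O) = -18*O (o(r, O) = -9*(O + O) = -18*O)
1/(8086 + o(6*(2 + z), 98)) = 1/(8086 - 18*98) = 1/(8086 - 1764) = 1/6322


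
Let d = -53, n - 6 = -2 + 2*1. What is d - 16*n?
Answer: -149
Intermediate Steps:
n = 6 (n = 6 + (-2 + 2*1) = 6 + (-2 + 2) = 6 + 0 = 6)
d - 16*n = -53 - 16*6 = -53 - 96 = -149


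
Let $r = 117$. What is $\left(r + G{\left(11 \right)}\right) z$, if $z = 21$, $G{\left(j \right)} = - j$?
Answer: $2226$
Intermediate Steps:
$\left(r + G{\left(11 \right)}\right) z = \left(117 - 11\right) 21 = 106 \cdot 21 = 2226$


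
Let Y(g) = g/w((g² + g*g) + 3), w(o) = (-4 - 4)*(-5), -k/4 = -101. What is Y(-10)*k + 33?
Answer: -68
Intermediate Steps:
k = 404 (k = -4*(-101) = 404)
w(o) = 40 (w(o) = -8*(-5) = 40)
Y(g) = g/40
Y(-10)*k + 33 = ((1/40)*(-10))*404 + 33 = -¼*404 + 33 = -101 + 33 = -68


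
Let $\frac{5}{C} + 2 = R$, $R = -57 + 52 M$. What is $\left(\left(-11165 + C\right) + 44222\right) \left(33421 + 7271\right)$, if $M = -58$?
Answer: $\frac{275756852456}{205} \approx 1.3452 \cdot 10^{9}$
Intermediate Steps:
$R = -3073$ ($R = -57 + 52 \left(-58\right) = -57 - 3016 = -3073$)
$C = - \frac{1}{615}$ ($C = \frac{5}{-2 - 3073} = \frac{5}{-3075} = 5 \left(- \frac{1}{3075}\right) = - \frac{1}{615} \approx -0.001626$)
$\left(\left(-11165 + C\right) + 44222\right) \left(33421 + 7271\right) = \left(\left(-11165 - \frac{1}{615}\right) + 44222\right) \left(33421 + 7271\right) = \left(- \frac{6866476}{615} + 44222\right) 40692 = \frac{20330054}{615} \cdot 40692 = \frac{275756852456}{205}$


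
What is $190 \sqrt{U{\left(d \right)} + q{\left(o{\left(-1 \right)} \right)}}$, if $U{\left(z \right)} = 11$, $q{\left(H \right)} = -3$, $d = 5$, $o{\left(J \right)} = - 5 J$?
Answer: $380 \sqrt{2} \approx 537.4$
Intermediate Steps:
$190 \sqrt{U{\left(d \right)} + q{\left(o{\left(-1 \right)} \right)}} = 190 \sqrt{11 - 3} = 190 \sqrt{8} = 190 \cdot 2 \sqrt{2} = 380 \sqrt{2}$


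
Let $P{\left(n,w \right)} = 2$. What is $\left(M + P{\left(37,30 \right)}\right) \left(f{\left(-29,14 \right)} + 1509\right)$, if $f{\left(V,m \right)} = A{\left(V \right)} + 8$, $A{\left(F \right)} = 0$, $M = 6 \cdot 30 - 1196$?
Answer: $-1538238$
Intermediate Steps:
$M = -1016$ ($M = 180 - 1196 = -1016$)
$f{\left(V,m \right)} = 8$ ($f{\left(V,m \right)} = 0 + 8 = 8$)
$\left(M + P{\left(37,30 \right)}\right) \left(f{\left(-29,14 \right)} + 1509\right) = \left(-1016 + 2\right) \left(8 + 1509\right) = \left(-1014\right) 1517 = -1538238$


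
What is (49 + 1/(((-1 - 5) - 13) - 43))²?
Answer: 9223369/3844 ≈ 2399.4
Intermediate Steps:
(49 + 1/(((-1 - 5) - 13) - 43))² = (49 + 1/((-6 - 13) - 43))² = (49 + 1/(-19 - 43))² = (49 + 1/(-62))² = (49 - 1/62)² = (3037/62)² = 9223369/3844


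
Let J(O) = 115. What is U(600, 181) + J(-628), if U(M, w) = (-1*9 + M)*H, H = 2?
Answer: 1297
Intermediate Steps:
U(M, w) = -18 + 2*M (U(M, w) = (-1*9 + M)*2 = (-9 + M)*2 = -18 + 2*M)
U(600, 181) + J(-628) = (-18 + 2*600) + 115 = (-18 + 1200) + 115 = 1182 + 115 = 1297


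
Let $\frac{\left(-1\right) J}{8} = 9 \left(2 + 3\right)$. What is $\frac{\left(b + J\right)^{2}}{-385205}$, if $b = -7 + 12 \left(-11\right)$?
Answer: $- \frac{249001}{385205} \approx -0.64641$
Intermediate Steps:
$J = -360$ ($J = - 8 \cdot 9 \left(2 + 3\right) = - 8 \cdot 9 \cdot 5 = \left(-8\right) 45 = -360$)
$b = -139$ ($b = -7 - 132 = -139$)
$\frac{\left(b + J\right)^{2}}{-385205} = \frac{\left(-139 - 360\right)^{2}}{-385205} = \left(-499\right)^{2} \left(- \frac{1}{385205}\right) = 249001 \left(- \frac{1}{385205}\right) = - \frac{249001}{385205}$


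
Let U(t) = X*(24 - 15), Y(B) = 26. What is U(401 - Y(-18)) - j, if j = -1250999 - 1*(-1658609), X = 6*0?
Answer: -407610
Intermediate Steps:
X = 0
U(t) = 0 (U(t) = 0*(24 - 15) = 0*9 = 0)
j = 407610 (j = -1250999 + 1658609 = 407610)
U(401 - Y(-18)) - j = 0 - 1*407610 = 0 - 407610 = -407610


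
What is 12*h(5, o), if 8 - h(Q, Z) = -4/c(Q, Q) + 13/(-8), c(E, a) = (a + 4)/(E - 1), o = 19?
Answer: 821/6 ≈ 136.83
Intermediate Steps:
c(E, a) = (4 + a)/(-1 + E)
h(Q, Z) = 77/8 + 4*(-1 + Q)/(4 + Q) (h(Q, Z) = 8 - (-4*(-1 + Q)/(4 + Q) + 13/(-8)) = 8 - (-4*(-1 + Q)/(4 + Q) + 13*(-⅛)) = 8 - (-4*(-1 + Q)/(4 + Q) - 13/8) = 8 - (-13/8 - 4*(-1 + Q)/(4 + Q)) = 8 + (13/8 + 4*(-1 + Q)/(4 + Q)) = 77/8 + 4*(-1 + Q)/(4 + Q))
12*h(5, o) = 12*((276 + 109*5)/(8*(4 + 5))) = 12*((⅛)*(276 + 545)/9) = 12*((⅛)*(⅑)*821) = 12*(821/72) = 821/6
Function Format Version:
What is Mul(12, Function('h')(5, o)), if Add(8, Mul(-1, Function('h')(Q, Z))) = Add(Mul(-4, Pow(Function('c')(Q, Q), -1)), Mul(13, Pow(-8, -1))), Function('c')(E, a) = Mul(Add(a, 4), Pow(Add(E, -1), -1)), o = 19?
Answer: Rational(821, 6) ≈ 136.83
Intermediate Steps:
Function('c')(E, a) = Mul(Pow(Add(-1, E), -1), Add(4, a)) (Function('c')(E, a) = Mul(Add(4, a), Pow(Add(-1, E), -1)) = Mul(Pow(Add(-1, E), -1), Add(4, a)))
Function('h')(Q, Z) = Add(Rational(77, 8), Mul(4, Pow(Add(4, Q), -1), Add(-1, Q))) (Function('h')(Q, Z) = Add(8, Mul(-1, Add(Mul(-4, Pow(Mul(Pow(Add(-1, Q), -1), Add(4, Q)), -1)), Mul(13, Pow(-8, -1))))) = Add(8, Mul(-1, Add(Mul(-4, Mul(Pow(Add(4, Q), -1), Add(-1, Q))), Mul(13, Rational(-1, 8))))) = Add(8, Mul(-1, Add(Mul(-4, Pow(Add(4, Q), -1), Add(-1, Q)), Rational(-13, 8)))) = Add(8, Mul(-1, Add(Rational(-13, 8), Mul(-4, Pow(Add(4, Q), -1), Add(-1, Q))))) = Add(8, Add(Rational(13, 8), Mul(4, Pow(Add(4, Q), -1), Add(-1, Q)))) = Add(Rational(77, 8), Mul(4, Pow(Add(4, Q), -1), Add(-1, Q))))
Mul(12, Function('h')(5, o)) = Mul(12, Mul(Rational(1, 8), Pow(Add(4, 5), -1), Add(276, Mul(109, 5)))) = Mul(12, Mul(Rational(1, 8), Pow(9, -1), Add(276, 545))) = Mul(12, Mul(Rational(1, 8), Rational(1, 9), 821)) = Mul(12, Rational(821, 72)) = Rational(821, 6)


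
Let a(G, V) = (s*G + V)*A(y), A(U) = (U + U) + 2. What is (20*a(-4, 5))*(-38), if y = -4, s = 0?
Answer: 22800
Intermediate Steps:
A(U) = 2 + 2*U (A(U) = 2*U + 2 = 2 + 2*U)
a(G, V) = -6*V (a(G, V) = (0*G + V)*(2 + 2*(-4)) = (0 + V)*(2 - 8) = V*(-6) = -6*V)
(20*a(-4, 5))*(-38) = (20*(-6*5))*(-38) = (20*(-30))*(-38) = -600*(-38) = 22800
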